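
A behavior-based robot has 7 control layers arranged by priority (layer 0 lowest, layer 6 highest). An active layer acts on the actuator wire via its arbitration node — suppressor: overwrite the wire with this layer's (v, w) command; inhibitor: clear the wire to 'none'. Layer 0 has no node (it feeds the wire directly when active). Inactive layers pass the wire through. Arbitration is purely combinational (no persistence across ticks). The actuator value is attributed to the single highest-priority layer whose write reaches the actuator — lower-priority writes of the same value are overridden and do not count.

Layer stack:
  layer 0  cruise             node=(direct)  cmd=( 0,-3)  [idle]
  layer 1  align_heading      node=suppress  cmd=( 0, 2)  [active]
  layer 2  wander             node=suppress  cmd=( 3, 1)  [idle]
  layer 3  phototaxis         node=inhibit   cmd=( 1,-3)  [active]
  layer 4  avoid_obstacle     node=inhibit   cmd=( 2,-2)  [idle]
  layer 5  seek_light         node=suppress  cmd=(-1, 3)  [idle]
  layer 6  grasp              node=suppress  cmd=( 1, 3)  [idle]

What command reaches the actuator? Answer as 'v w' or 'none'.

none

[0] cruise off; wire := none
[1] align_heading on (suppress); wire := (0, 2)
[2] wander off; pass (0, 2)
[3] phototaxis on (inhibit); wire := none
[4] avoid_obstacle off; pass none
[5] seek_light off; pass none
[6] grasp off; pass none
output none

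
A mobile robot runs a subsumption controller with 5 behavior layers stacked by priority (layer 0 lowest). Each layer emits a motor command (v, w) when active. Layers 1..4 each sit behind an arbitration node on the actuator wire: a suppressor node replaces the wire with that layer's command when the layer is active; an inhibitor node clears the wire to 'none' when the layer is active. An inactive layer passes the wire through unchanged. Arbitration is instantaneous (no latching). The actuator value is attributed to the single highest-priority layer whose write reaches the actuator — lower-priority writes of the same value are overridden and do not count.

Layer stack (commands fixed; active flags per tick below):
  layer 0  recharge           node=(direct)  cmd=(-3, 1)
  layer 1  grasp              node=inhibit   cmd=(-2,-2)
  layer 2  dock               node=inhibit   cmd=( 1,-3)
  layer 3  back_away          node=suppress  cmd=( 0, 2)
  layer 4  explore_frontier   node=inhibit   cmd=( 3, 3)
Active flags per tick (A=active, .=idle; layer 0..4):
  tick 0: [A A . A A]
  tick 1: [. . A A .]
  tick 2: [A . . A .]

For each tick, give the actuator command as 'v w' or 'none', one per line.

none
0 2
0 2

tick 0:
  layer 0 (recharge) active — direct: (-3, 1)
  layer 1 (grasp) active — inhibits: none
  layer 2 (dock) idle — unchanged: none
  layer 3 (back_away) active — suppresses: (0, 2)
  layer 4 (explore_frontier) active — inhibits: none
  → actuator none
tick 1:
  layer 0 (recharge) idle — none
  layer 1 (grasp) idle — unchanged: none
  layer 2 (dock) active — inhibits: none
  layer 3 (back_away) active — suppresses: (0, 2)
  layer 4 (explore_frontier) idle — unchanged: (0, 2)
  → actuator (0, 2)
tick 2:
  layer 0 (recharge) active — direct: (-3, 1)
  layer 1 (grasp) idle — unchanged: (-3, 1)
  layer 2 (dock) idle — unchanged: (-3, 1)
  layer 3 (back_away) active — suppresses: (0, 2)
  layer 4 (explore_frontier) idle — unchanged: (0, 2)
  → actuator (0, 2)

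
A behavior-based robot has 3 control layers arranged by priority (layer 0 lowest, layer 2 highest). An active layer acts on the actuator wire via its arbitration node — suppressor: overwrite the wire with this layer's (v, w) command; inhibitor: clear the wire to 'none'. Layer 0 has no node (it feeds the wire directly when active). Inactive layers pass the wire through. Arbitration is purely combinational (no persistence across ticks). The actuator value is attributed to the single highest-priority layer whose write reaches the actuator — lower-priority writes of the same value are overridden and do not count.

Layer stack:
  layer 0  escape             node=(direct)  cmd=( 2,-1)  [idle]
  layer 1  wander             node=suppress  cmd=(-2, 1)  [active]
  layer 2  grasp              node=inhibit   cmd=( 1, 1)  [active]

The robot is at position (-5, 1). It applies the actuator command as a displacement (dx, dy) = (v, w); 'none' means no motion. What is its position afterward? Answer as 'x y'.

L0 escape: idle → wire = none
L1 wander: active, suppressor → wire = (-2, 1)
L2 grasp: active, inhibitor → wire = none
actuator = none
position: (-5, 1) + none = (-5, 1)

-5 1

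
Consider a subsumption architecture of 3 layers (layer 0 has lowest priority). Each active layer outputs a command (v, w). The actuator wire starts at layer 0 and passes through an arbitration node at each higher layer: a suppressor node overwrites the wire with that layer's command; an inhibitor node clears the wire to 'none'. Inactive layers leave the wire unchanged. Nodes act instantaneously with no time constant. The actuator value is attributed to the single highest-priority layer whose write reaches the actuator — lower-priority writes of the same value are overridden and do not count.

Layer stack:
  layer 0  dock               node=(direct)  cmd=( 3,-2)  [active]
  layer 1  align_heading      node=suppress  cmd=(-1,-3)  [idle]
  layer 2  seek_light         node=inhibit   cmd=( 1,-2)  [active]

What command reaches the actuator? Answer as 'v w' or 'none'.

layer 0 (dock) active — direct: (3, -2)
layer 1 (align_heading) idle — unchanged: (3, -2)
layer 2 (seek_light) active — inhibits: none
→ actuator none

none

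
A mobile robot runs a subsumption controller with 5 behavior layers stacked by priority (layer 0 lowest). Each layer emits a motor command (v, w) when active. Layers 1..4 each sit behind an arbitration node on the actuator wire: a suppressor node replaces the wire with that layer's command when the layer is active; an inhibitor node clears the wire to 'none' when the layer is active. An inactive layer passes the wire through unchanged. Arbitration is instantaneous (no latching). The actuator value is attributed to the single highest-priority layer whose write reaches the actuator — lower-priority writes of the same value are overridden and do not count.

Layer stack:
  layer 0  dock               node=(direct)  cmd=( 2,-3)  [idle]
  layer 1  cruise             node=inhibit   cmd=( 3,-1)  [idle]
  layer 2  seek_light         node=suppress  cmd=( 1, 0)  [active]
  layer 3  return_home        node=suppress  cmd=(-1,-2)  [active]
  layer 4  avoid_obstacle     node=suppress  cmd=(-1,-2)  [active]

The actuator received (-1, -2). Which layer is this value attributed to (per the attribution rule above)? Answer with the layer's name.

avoid_obstacle

[0] dock off; wire := none
[1] cruise off; pass none
[2] seek_light on (suppress); wire := (1, 0)
[3] return_home on (suppress); wire := (-1, -2)
[4] avoid_obstacle on (suppress); wire := (-1, -2)
output (-1, -2)
last writer: layer 4 = avoid_obstacle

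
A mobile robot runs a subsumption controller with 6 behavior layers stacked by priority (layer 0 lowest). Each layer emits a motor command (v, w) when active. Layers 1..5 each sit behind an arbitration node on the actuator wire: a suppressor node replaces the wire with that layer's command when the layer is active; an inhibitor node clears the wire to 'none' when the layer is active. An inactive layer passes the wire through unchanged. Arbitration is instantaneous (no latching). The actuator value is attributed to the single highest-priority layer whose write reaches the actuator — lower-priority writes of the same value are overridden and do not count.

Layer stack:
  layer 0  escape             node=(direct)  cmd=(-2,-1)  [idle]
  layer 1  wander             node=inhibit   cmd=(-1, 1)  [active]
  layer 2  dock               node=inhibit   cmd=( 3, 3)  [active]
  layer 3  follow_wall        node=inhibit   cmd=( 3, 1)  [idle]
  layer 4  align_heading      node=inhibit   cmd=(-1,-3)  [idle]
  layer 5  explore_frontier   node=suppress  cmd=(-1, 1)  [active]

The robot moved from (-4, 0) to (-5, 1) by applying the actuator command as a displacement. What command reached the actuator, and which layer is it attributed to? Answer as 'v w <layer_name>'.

-1 1 explore_frontier

displacement = (-5, 1) − (-4, 0) = (-1, 1)
L0 escape: idle → wire = none
L1 wander: active, inhibitor → wire = none
L2 dock: active, inhibitor → wire = none
L3 follow_wall: idle → wire stays none
L4 align_heading: idle → wire stays none
L5 explore_frontier: active, suppressor → wire = (-1, 1)
actuator = (-1, 1) — from layer 5 (explore_frontier)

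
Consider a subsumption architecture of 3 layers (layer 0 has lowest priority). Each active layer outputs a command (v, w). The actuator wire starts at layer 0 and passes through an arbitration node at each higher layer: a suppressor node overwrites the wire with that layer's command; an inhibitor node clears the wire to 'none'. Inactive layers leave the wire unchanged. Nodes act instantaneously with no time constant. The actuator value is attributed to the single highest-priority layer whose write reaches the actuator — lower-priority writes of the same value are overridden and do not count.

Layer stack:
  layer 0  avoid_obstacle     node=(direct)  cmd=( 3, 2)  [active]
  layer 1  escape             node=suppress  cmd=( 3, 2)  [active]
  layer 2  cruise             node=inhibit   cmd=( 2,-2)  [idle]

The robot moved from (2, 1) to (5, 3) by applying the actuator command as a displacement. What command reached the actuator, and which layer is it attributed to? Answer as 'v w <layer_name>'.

displacement = (5, 3) − (2, 1) = (3, 2)
layer 0 (avoid_obstacle) active — direct: (3, 2)
layer 1 (escape) active — suppresses: (3, 2)
layer 2 (cruise) idle — unchanged: (3, 2)
→ actuator (3, 2) — from layer 1 (escape)

3 2 escape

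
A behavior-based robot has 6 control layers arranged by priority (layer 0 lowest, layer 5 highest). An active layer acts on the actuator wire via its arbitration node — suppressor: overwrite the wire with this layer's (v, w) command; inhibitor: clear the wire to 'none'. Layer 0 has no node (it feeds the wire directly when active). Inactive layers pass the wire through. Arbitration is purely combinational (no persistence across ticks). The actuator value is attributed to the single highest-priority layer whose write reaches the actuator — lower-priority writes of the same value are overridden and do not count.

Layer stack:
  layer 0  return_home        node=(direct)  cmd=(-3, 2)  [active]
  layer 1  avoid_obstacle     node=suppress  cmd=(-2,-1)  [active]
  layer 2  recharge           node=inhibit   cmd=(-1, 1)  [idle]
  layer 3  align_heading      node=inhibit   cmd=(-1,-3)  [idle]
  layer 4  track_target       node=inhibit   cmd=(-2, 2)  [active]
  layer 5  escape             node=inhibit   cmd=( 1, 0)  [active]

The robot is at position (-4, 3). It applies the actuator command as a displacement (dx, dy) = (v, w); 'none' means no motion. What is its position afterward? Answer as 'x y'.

-4 3

layer 0 (return_home) active — direct: (-3, 2)
layer 1 (avoid_obstacle) active — suppresses: (-2, -1)
layer 2 (recharge) idle — unchanged: (-2, -1)
layer 3 (align_heading) idle — unchanged: (-2, -1)
layer 4 (track_target) active — inhibits: none
layer 5 (escape) active — inhibits: none
→ actuator none
position: (-4, 3) + none = (-4, 3)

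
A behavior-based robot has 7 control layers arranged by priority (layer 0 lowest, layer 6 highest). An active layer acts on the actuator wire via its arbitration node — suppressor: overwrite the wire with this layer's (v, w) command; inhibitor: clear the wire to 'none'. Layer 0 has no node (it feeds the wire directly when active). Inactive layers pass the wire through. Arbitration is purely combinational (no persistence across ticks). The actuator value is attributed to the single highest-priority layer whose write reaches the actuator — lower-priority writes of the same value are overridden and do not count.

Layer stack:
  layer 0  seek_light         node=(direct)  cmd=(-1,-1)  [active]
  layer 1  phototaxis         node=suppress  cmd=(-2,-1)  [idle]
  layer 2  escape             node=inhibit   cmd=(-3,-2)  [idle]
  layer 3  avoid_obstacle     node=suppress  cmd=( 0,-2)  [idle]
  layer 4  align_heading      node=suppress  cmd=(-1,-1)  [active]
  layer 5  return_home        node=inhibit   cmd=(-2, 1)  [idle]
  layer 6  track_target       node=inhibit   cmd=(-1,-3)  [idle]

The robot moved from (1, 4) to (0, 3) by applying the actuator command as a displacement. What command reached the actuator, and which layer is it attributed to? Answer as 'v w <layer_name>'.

displacement = (0, 3) − (1, 4) = (-1, -1)
L0 seek_light: active, feeds wire = (-1, -1)
L1 phototaxis: idle → wire stays (-1, -1)
L2 escape: idle → wire stays (-1, -1)
L3 avoid_obstacle: idle → wire stays (-1, -1)
L4 align_heading: active, suppressor → wire = (-1, -1)
L5 return_home: idle → wire stays (-1, -1)
L6 track_target: idle → wire stays (-1, -1)
actuator = (-1, -1) — from layer 4 (align_heading)

-1 -1 align_heading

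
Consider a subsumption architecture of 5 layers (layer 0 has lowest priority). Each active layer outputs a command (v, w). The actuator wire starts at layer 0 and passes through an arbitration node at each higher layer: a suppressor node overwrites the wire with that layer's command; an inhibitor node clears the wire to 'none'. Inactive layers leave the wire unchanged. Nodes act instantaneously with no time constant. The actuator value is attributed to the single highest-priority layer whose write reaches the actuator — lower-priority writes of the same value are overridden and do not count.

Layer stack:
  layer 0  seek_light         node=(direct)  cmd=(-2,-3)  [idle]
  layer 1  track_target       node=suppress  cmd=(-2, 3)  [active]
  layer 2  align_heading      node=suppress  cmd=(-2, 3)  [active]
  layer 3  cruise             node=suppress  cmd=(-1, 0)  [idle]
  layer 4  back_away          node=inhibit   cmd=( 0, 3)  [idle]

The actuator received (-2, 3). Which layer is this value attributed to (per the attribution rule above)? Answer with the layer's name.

align_heading

[0] seek_light off; wire := none
[1] track_target on (suppress); wire := (-2, 3)
[2] align_heading on (suppress); wire := (-2, 3)
[3] cruise off; pass (-2, 3)
[4] back_away off; pass (-2, 3)
output (-2, 3)
last writer: layer 2 = align_heading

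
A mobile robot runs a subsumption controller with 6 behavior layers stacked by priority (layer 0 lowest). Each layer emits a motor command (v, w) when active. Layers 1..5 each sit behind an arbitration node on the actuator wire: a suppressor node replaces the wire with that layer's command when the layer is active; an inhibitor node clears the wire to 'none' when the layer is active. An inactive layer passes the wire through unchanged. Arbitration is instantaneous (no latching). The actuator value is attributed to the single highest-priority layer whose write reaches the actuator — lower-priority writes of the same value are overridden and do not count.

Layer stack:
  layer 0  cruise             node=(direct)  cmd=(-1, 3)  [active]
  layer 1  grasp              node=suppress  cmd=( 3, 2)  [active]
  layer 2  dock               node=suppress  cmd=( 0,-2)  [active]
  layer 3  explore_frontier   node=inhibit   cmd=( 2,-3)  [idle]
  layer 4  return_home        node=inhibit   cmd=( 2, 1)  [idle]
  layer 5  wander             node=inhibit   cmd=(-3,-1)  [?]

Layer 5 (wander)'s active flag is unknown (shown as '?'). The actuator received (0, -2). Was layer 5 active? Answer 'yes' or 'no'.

If layer 5 is active=yes:
  actuator would be none
If layer 5 is active=no:
  actuator would be (0, -2)
Observed (0, -2), so layer 5 was idle.

no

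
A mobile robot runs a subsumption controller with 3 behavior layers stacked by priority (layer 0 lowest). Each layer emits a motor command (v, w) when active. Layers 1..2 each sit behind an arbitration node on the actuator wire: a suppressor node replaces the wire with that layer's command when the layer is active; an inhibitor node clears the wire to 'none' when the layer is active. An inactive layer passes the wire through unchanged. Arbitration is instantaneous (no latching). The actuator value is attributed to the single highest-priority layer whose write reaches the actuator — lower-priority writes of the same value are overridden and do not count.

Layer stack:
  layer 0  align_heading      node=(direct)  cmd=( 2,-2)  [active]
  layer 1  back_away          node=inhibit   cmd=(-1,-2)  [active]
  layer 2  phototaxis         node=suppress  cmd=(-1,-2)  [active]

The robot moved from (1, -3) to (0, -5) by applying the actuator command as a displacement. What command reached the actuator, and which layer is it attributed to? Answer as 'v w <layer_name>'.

-1 -2 phototaxis

displacement = (0, -5) − (1, -3) = (-1, -2)
[0] align_heading on; wire := (2, -2)
[1] back_away on (inhibit); wire := none
[2] phototaxis on (suppress); wire := (-1, -2)
output (-1, -2) — from layer 2 (phototaxis)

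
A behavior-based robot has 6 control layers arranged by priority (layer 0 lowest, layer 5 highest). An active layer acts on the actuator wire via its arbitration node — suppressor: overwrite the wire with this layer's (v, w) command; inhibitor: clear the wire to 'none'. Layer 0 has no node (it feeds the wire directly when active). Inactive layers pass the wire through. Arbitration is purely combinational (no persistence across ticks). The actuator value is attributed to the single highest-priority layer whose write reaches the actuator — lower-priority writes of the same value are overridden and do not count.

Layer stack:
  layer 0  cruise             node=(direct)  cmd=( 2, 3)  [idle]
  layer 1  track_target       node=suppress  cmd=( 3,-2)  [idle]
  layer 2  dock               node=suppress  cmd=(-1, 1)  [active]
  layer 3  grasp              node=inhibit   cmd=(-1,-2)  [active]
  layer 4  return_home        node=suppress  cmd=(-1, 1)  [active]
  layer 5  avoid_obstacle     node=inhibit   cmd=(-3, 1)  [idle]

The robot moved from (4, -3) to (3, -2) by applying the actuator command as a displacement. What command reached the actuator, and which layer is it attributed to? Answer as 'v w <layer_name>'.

displacement = (3, -2) − (4, -3) = (-1, 1)
L0 cruise: idle → wire = none
L1 track_target: idle → wire stays none
L2 dock: active, suppressor → wire = (-1, 1)
L3 grasp: active, inhibitor → wire = none
L4 return_home: active, suppressor → wire = (-1, 1)
L5 avoid_obstacle: idle → wire stays (-1, 1)
actuator = (-1, 1) — from layer 4 (return_home)

-1 1 return_home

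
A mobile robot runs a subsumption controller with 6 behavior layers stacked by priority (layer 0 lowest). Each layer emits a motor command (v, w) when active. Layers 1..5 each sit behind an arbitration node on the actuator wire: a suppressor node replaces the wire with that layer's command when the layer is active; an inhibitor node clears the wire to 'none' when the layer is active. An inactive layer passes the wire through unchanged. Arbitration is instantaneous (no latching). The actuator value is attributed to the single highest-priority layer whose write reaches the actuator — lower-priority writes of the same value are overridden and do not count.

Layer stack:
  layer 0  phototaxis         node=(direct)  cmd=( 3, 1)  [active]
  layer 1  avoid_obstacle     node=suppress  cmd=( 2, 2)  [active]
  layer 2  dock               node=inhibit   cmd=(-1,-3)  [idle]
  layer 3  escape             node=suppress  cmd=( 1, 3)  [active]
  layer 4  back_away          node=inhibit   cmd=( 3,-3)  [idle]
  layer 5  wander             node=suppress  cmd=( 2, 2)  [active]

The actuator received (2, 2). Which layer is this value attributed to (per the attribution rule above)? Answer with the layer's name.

L0 phototaxis: active, feeds wire = (3, 1)
L1 avoid_obstacle: active, suppressor → wire = (2, 2)
L2 dock: idle → wire stays (2, 2)
L3 escape: active, suppressor → wire = (1, 3)
L4 back_away: idle → wire stays (1, 3)
L5 wander: active, suppressor → wire = (2, 2)
actuator = (2, 2)
last writer: layer 5 = wander

wander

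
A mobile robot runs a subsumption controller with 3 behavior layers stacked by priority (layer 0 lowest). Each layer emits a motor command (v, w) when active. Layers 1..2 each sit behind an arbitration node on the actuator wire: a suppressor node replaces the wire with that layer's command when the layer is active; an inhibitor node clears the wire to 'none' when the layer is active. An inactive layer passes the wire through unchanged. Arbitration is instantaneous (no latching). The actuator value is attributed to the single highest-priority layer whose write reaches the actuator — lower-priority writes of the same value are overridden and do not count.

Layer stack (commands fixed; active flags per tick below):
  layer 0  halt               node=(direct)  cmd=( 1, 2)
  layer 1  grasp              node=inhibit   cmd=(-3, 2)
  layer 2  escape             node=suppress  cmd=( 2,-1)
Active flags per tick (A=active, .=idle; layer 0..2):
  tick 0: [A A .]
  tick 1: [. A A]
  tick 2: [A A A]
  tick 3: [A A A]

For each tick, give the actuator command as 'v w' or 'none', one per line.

none
2 -1
2 -1
2 -1

tick 0:
  layer 0 (halt) active — direct: (1, 2)
  layer 1 (grasp) active — inhibits: none
  layer 2 (escape) idle — unchanged: none
  → actuator none
tick 1:
  layer 0 (halt) idle — none
  layer 1 (grasp) active — inhibits: none
  layer 2 (escape) active — suppresses: (2, -1)
  → actuator (2, -1)
tick 2:
  layer 0 (halt) active — direct: (1, 2)
  layer 1 (grasp) active — inhibits: none
  layer 2 (escape) active — suppresses: (2, -1)
  → actuator (2, -1)
tick 3:
  layer 0 (halt) active — direct: (1, 2)
  layer 1 (grasp) active — inhibits: none
  layer 2 (escape) active — suppresses: (2, -1)
  → actuator (2, -1)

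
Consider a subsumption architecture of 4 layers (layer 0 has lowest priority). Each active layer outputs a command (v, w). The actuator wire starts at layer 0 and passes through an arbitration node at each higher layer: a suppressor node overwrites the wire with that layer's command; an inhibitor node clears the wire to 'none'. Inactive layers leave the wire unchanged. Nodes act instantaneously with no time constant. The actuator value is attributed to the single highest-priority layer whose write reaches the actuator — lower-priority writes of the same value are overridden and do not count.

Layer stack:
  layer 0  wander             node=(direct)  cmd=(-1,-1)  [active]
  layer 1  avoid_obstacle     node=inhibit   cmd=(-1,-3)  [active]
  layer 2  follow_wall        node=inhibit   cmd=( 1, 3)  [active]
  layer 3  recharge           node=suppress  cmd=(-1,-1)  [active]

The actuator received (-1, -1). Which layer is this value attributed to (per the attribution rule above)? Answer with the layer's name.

L0 wander: active, feeds wire = (-1, -1)
L1 avoid_obstacle: active, inhibitor → wire = none
L2 follow_wall: active, inhibitor → wire = none
L3 recharge: active, suppressor → wire = (-1, -1)
actuator = (-1, -1)
last writer: layer 3 = recharge

recharge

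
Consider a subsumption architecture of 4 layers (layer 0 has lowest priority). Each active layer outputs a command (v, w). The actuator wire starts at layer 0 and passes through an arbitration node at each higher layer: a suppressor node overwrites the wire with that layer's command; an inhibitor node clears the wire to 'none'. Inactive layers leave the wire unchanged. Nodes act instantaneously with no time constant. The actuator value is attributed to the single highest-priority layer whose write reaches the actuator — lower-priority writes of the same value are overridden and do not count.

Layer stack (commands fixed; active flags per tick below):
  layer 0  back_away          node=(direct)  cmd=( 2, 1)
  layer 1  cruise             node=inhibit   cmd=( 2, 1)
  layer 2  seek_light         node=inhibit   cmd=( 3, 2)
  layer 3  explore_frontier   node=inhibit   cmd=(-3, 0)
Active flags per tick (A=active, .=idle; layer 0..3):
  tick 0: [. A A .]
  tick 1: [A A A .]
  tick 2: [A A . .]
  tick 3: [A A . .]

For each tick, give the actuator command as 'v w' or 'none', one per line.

tick 0:
  layer 0 (back_away) idle — none
  layer 1 (cruise) active — inhibits: none
  layer 2 (seek_light) active — inhibits: none
  layer 3 (explore_frontier) idle — unchanged: none
  → actuator none
tick 1:
  layer 0 (back_away) active — direct: (2, 1)
  layer 1 (cruise) active — inhibits: none
  layer 2 (seek_light) active — inhibits: none
  layer 3 (explore_frontier) idle — unchanged: none
  → actuator none
tick 2:
  layer 0 (back_away) active — direct: (2, 1)
  layer 1 (cruise) active — inhibits: none
  layer 2 (seek_light) idle — unchanged: none
  layer 3 (explore_frontier) idle — unchanged: none
  → actuator none
tick 3:
  layer 0 (back_away) active — direct: (2, 1)
  layer 1 (cruise) active — inhibits: none
  layer 2 (seek_light) idle — unchanged: none
  layer 3 (explore_frontier) idle — unchanged: none
  → actuator none

none
none
none
none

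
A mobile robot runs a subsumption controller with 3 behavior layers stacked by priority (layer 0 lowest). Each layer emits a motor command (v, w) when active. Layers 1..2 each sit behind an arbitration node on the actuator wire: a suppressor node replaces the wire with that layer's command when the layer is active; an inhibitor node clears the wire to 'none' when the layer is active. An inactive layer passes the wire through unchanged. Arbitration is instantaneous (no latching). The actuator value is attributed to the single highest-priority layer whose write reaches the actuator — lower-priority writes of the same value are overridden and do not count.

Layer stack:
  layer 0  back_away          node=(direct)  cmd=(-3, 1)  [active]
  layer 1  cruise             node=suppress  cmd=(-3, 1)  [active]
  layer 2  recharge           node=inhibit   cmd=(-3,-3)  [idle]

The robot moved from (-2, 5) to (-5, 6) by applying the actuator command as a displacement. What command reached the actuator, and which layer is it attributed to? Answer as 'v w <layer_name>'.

displacement = (-5, 6) − (-2, 5) = (-3, 1)
[0] back_away on; wire := (-3, 1)
[1] cruise on (suppress); wire := (-3, 1)
[2] recharge off; pass (-3, 1)
output (-3, 1) — from layer 1 (cruise)

-3 1 cruise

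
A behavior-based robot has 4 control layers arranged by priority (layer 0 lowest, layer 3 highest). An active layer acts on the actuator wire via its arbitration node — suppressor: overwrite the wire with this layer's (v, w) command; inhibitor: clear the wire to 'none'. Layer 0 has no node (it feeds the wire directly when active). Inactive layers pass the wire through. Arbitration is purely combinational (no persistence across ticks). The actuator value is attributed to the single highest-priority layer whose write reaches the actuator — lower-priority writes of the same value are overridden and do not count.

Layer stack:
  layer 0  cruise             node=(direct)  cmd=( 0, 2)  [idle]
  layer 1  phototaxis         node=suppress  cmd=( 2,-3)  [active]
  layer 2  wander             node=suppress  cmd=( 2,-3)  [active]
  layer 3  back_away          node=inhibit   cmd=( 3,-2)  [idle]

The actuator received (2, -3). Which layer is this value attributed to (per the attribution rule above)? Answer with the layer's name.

wander

L0 cruise: idle → wire = none
L1 phototaxis: active, suppressor → wire = (2, -3)
L2 wander: active, suppressor → wire = (2, -3)
L3 back_away: idle → wire stays (2, -3)
actuator = (2, -3)
last writer: layer 2 = wander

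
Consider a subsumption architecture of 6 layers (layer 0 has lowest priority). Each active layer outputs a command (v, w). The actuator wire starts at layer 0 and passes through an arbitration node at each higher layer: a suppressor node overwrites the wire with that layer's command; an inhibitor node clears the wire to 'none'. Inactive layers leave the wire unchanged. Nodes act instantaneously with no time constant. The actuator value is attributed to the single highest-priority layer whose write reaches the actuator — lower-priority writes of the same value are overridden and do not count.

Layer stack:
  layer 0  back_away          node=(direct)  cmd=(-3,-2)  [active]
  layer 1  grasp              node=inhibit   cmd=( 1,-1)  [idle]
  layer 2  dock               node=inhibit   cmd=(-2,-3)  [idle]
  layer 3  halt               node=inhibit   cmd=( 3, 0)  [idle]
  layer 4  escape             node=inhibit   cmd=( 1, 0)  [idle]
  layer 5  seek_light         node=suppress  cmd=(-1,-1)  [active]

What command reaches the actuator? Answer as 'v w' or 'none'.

L0 back_away: active, feeds wire = (-3, -2)
L1 grasp: idle → wire stays (-3, -2)
L2 dock: idle → wire stays (-3, -2)
L3 halt: idle → wire stays (-3, -2)
L4 escape: idle → wire stays (-3, -2)
L5 seek_light: active, suppressor → wire = (-1, -1)
actuator = (-1, -1)

-1 -1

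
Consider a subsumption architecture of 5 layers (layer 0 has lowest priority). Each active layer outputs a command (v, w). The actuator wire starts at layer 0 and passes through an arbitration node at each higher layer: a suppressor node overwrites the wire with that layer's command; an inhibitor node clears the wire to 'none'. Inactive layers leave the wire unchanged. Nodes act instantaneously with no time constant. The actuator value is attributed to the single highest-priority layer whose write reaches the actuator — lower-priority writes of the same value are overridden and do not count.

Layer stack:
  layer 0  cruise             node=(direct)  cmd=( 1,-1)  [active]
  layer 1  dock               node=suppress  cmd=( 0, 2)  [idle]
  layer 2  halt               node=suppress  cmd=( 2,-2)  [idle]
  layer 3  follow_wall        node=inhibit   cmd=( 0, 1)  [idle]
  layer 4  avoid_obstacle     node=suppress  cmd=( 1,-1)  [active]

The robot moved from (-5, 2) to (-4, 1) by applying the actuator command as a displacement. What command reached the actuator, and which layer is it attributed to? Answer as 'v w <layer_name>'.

displacement = (-4, 1) − (-5, 2) = (1, -1)
layer 0 (cruise) active — direct: (1, -1)
layer 1 (dock) idle — unchanged: (1, -1)
layer 2 (halt) idle — unchanged: (1, -1)
layer 3 (follow_wall) idle — unchanged: (1, -1)
layer 4 (avoid_obstacle) active — suppresses: (1, -1)
→ actuator (1, -1) — from layer 4 (avoid_obstacle)

1 -1 avoid_obstacle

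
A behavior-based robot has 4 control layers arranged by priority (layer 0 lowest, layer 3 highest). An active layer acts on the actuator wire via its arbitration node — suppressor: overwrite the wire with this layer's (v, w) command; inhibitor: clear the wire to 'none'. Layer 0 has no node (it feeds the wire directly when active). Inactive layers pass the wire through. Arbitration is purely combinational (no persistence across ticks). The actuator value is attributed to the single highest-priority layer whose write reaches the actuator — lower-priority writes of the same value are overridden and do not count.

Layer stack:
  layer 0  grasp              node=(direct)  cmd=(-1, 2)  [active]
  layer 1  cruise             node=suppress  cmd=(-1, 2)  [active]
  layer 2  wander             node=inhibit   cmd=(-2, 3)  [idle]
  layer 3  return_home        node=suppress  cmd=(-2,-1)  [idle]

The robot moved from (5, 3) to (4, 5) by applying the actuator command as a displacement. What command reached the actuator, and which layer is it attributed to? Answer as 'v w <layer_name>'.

displacement = (4, 5) − (5, 3) = (-1, 2)
L0 grasp: active, feeds wire = (-1, 2)
L1 cruise: active, suppressor → wire = (-1, 2)
L2 wander: idle → wire stays (-1, 2)
L3 return_home: idle → wire stays (-1, 2)
actuator = (-1, 2) — from layer 1 (cruise)

-1 2 cruise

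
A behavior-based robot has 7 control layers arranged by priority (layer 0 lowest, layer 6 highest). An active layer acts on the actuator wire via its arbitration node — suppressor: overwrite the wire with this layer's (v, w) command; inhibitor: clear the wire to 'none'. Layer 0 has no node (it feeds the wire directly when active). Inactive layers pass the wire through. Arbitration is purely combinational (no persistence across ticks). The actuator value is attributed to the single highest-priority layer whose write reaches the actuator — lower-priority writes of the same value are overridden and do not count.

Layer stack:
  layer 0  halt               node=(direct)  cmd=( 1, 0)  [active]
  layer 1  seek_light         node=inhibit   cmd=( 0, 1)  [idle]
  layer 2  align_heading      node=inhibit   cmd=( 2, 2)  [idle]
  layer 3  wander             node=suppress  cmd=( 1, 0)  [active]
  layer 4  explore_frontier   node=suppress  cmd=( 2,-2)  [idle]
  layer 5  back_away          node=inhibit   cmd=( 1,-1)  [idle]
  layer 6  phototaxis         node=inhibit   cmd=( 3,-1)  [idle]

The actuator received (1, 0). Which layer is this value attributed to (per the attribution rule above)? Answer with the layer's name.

L0 halt: active, feeds wire = (1, 0)
L1 seek_light: idle → wire stays (1, 0)
L2 align_heading: idle → wire stays (1, 0)
L3 wander: active, suppressor → wire = (1, 0)
L4 explore_frontier: idle → wire stays (1, 0)
L5 back_away: idle → wire stays (1, 0)
L6 phototaxis: idle → wire stays (1, 0)
actuator = (1, 0)
last writer: layer 3 = wander

wander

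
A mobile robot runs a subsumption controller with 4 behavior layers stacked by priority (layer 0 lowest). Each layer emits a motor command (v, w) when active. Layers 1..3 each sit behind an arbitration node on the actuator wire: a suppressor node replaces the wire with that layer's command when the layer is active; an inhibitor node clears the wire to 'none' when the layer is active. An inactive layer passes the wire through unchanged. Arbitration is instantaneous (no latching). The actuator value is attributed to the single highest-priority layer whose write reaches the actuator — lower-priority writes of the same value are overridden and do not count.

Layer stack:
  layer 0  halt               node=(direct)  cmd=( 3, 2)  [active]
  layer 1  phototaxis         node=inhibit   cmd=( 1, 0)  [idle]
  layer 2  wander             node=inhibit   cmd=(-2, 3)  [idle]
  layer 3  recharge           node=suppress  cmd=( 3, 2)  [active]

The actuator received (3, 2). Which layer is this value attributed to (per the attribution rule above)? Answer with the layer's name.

recharge

[0] halt on; wire := (3, 2)
[1] phototaxis off; pass (3, 2)
[2] wander off; pass (3, 2)
[3] recharge on (suppress); wire := (3, 2)
output (3, 2)
last writer: layer 3 = recharge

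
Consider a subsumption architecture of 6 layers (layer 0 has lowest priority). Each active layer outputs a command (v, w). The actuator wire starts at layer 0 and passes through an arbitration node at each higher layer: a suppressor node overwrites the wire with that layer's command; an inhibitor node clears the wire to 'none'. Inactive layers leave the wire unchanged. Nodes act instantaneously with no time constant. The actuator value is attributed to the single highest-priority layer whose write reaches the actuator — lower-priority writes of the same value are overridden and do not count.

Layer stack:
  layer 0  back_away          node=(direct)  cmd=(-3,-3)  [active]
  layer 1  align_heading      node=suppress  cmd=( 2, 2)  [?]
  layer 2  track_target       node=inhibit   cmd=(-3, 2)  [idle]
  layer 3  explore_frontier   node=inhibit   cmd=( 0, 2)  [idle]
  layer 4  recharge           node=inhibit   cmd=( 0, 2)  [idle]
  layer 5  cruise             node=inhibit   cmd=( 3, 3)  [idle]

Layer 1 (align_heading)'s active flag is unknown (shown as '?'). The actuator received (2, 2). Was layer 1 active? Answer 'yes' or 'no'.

If layer 1 is active=yes:
  actuator would be (2, 2)
If layer 1 is active=no:
  actuator would be (-3, -3)
Observed (2, 2), so layer 1 was active.

yes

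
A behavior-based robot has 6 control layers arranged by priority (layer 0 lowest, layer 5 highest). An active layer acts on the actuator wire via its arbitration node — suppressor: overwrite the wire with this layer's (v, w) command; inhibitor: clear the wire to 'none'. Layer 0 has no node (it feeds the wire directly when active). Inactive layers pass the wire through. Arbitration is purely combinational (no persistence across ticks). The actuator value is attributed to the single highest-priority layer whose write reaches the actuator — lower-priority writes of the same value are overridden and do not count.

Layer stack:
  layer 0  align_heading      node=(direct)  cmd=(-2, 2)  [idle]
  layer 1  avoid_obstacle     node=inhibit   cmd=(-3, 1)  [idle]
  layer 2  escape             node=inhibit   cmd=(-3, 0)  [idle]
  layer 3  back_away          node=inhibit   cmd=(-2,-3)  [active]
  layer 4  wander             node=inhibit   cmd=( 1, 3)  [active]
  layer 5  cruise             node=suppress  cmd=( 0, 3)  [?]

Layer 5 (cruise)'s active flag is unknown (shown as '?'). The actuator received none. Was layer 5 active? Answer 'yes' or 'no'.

no

If layer 5 is active=yes:
  actuator would be (0, 3)
If layer 5 is active=no:
  actuator would be none
Observed none, so layer 5 was idle.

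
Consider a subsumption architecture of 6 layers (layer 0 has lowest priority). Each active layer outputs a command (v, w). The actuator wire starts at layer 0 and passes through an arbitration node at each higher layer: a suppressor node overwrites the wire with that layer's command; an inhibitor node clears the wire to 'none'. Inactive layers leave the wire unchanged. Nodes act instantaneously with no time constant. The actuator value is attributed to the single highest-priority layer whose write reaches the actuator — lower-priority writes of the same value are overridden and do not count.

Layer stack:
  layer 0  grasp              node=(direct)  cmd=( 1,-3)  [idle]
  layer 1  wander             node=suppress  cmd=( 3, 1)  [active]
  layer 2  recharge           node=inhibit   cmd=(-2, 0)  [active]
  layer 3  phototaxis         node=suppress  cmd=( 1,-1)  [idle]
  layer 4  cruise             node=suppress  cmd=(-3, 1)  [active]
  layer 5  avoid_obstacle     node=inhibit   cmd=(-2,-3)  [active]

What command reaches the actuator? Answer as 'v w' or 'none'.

none

L0 grasp: idle → wire = none
L1 wander: active, suppressor → wire = (3, 1)
L2 recharge: active, inhibitor → wire = none
L3 phototaxis: idle → wire stays none
L4 cruise: active, suppressor → wire = (-3, 1)
L5 avoid_obstacle: active, inhibitor → wire = none
actuator = none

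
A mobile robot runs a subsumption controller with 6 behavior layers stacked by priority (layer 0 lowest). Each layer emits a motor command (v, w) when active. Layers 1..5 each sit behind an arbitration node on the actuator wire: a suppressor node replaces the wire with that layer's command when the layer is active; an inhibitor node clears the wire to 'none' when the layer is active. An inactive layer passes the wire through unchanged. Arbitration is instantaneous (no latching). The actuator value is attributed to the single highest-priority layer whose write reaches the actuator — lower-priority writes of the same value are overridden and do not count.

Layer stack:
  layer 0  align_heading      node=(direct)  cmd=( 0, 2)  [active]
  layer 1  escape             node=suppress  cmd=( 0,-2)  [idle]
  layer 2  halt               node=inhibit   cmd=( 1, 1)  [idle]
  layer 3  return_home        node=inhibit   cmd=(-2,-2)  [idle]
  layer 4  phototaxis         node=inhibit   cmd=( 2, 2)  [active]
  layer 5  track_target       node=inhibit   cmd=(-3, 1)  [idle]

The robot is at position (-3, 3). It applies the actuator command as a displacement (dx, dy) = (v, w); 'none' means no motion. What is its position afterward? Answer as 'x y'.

[0] align_heading on; wire := (0, 2)
[1] escape off; pass (0, 2)
[2] halt off; pass (0, 2)
[3] return_home off; pass (0, 2)
[4] phototaxis on (inhibit); wire := none
[5] track_target off; pass none
output none
position: (-3, 3) + none = (-3, 3)

-3 3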